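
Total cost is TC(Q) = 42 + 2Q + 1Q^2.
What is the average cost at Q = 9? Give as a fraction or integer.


TC(9) = 42 + 2*9 + 1*9^2
TC(9) = 42 + 18 + 81 = 141
AC = TC/Q = 141/9 = 47/3

47/3


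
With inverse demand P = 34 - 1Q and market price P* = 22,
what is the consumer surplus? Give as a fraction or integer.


Maximum willingness to pay (at Q=0): P_max = 34
Quantity demanded at P* = 22:
Q* = (34 - 22)/1 = 12
CS = (1/2) * Q* * (P_max - P*)
CS = (1/2) * 12 * (34 - 22)
CS = (1/2) * 12 * 12 = 72

72


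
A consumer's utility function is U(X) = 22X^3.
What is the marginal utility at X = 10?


MU = dU/dX = 22*3*X^(3-1)
MU = 66*X^2
At X = 10:
MU = 66 * 10^2
MU = 66 * 100 = 6600

6600


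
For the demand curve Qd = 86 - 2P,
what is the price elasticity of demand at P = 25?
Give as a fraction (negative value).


dQ/dP = -2
At P = 25: Q = 86 - 2*25 = 36
E = (dQ/dP)(P/Q) = (-2)(25/36) = -25/18

-25/18


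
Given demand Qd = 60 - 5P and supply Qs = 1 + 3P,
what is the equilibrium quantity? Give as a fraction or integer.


First find equilibrium price:
60 - 5P = 1 + 3P
P* = 59/8 = 59/8
Then substitute into demand:
Q* = 60 - 5 * 59/8 = 185/8

185/8


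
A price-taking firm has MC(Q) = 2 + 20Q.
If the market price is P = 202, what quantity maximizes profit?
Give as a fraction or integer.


In perfect competition, profit is maximized where P = MC.
202 = 2 + 20Q
200 = 20Q
Q* = 200/20 = 10

10


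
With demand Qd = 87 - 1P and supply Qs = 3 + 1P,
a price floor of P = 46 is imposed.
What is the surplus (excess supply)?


At P = 46:
Qd = 87 - 1*46 = 41
Qs = 3 + 1*46 = 49
Surplus = Qs - Qd = 49 - 41 = 8

8


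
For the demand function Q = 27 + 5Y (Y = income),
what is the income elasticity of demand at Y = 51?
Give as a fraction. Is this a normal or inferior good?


dQ/dY = 5
At Y = 51: Q = 27 + 5*51 = 282
Ey = (dQ/dY)(Y/Q) = 5 * 51 / 282 = 85/94
Since Ey > 0, this is a normal good.

85/94 (normal good)


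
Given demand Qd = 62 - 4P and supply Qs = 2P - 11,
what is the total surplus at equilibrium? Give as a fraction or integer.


Find equilibrium: 62 - 4P = 2P - 11
62 + 11 = 6P
P* = 73/6 = 73/6
Q* = 2*73/6 - 11 = 40/3
Inverse demand: P = 31/2 - Q/4, so P_max = 31/2
Inverse supply: P = 11/2 + Q/2, so P_min = 11/2
CS = (1/2) * 40/3 * (31/2 - 73/6) = 200/9
PS = (1/2) * 40/3 * (73/6 - 11/2) = 400/9
TS = CS + PS = 200/9 + 400/9 = 200/3

200/3


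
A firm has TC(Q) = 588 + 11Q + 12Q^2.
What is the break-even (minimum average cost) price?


AC(Q) = 588/Q + 11 + 12Q
To minimize: dAC/dQ = -588/Q^2 + 12 = 0
Q^2 = 588/12 = 49
Q* = 7
Min AC = 588/7 + 11 + 12*7
Min AC = 84 + 11 + 84 = 179

179


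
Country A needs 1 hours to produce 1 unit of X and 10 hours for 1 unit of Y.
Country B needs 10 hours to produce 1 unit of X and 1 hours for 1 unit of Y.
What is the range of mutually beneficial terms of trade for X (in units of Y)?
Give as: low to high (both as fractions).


Opportunity cost of X for Country A = hours_X / hours_Y = 1/10 = 1/10 units of Y
Opportunity cost of X for Country B = hours_X / hours_Y = 10/1 = 10 units of Y
Terms of trade must be between the two opportunity costs.
Range: 1/10 to 10

1/10 to 10


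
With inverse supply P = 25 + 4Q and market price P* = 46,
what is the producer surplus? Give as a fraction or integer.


Minimum supply price (at Q=0): P_min = 25
Quantity supplied at P* = 46:
Q* = (46 - 25)/4 = 21/4
PS = (1/2) * Q* * (P* - P_min)
PS = (1/2) * 21/4 * (46 - 25)
PS = (1/2) * 21/4 * 21 = 441/8

441/8


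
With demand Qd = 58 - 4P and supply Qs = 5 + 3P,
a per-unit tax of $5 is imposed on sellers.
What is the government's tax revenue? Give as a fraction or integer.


With tax on sellers, new supply: Qs' = 5 + 3(P - 5)
= 3P - 10
New equilibrium quantity:
Q_new = 134/7
Tax revenue = tax * Q_new = 5 * 134/7 = 670/7

670/7


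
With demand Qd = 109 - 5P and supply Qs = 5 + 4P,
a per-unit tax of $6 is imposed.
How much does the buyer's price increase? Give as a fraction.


With a per-unit tax, the buyer's price increase depends on relative slopes.
Supply slope: d = 4, Demand slope: b = 5
Buyer's price increase = d * tax / (b + d)
= 4 * 6 / (5 + 4)
= 24 / 9 = 8/3

8/3


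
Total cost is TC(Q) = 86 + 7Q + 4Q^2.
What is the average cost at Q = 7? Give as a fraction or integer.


TC(7) = 86 + 7*7 + 4*7^2
TC(7) = 86 + 49 + 196 = 331
AC = TC/Q = 331/7 = 331/7

331/7


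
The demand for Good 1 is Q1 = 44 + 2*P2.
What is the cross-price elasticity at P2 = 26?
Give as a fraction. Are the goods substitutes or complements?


dQ1/dP2 = 2
At P2 = 26: Q1 = 44 + 2*26 = 96
Exy = (dQ1/dP2)(P2/Q1) = 2 * 26 / 96 = 13/24
Since Exy > 0, the goods are substitutes.

13/24 (substitutes)


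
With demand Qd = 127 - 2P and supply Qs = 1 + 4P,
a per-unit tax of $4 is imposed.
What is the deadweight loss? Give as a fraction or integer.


Pre-tax equilibrium quantity: Q* = 85
Post-tax equilibrium quantity: Q_tax = 239/3
Reduction in quantity: Q* - Q_tax = 16/3
DWL = (1/2) * tax * (Q* - Q_tax)
DWL = (1/2) * 4 * 16/3 = 32/3

32/3


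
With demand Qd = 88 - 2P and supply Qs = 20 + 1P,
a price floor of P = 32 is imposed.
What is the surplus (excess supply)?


At P = 32:
Qd = 88 - 2*32 = 24
Qs = 20 + 1*32 = 52
Surplus = Qs - Qd = 52 - 24 = 28

28


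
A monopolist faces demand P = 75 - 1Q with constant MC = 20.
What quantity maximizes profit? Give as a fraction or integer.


TR = P*Q = (75 - 1Q)Q = 75Q - 1Q^2
MR = dTR/dQ = 75 - 2Q
Set MR = MC:
75 - 2Q = 20
55 = 2Q
Q* = 55/2 = 55/2

55/2


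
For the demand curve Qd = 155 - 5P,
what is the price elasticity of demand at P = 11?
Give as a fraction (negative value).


dQ/dP = -5
At P = 11: Q = 155 - 5*11 = 100
E = (dQ/dP)(P/Q) = (-5)(11/100) = -11/20

-11/20


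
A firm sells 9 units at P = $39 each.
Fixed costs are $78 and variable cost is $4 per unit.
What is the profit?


Total Revenue = P * Q = 39 * 9 = $351
Total Cost = FC + VC*Q = 78 + 4*9 = $114
Profit = TR - TC = 351 - 114 = $237

$237


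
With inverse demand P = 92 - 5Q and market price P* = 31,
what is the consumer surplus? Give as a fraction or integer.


Maximum willingness to pay (at Q=0): P_max = 92
Quantity demanded at P* = 31:
Q* = (92 - 31)/5 = 61/5
CS = (1/2) * Q* * (P_max - P*)
CS = (1/2) * 61/5 * (92 - 31)
CS = (1/2) * 61/5 * 61 = 3721/10

3721/10


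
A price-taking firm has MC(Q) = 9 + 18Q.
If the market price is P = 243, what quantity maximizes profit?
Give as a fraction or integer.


In perfect competition, profit is maximized where P = MC.
243 = 9 + 18Q
234 = 18Q
Q* = 234/18 = 13

13


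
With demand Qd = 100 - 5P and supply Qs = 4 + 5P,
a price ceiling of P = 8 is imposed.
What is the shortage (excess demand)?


At P = 8:
Qd = 100 - 5*8 = 60
Qs = 4 + 5*8 = 44
Shortage = Qd - Qs = 60 - 44 = 16

16


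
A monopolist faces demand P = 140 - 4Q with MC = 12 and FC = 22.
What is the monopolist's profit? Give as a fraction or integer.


MR = MC: 140 - 8Q = 12
Q* = 16
P* = 140 - 4*16 = 76
Profit = (P* - MC)*Q* - FC
= (76 - 12)*16 - 22
= 64*16 - 22
= 1024 - 22 = 1002

1002


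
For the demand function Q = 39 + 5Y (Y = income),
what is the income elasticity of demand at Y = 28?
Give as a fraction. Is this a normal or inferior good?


dQ/dY = 5
At Y = 28: Q = 39 + 5*28 = 179
Ey = (dQ/dY)(Y/Q) = 5 * 28 / 179 = 140/179
Since Ey > 0, this is a normal good.

140/179 (normal good)


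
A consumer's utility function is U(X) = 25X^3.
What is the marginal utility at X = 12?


MU = dU/dX = 25*3*X^(3-1)
MU = 75*X^2
At X = 12:
MU = 75 * 12^2
MU = 75 * 144 = 10800

10800


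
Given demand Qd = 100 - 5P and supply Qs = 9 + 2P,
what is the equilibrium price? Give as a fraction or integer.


At equilibrium, Qd = Qs.
100 - 5P = 9 + 2P
100 - 9 = 5P + 2P
91 = 7P
P* = 91/7 = 13

13


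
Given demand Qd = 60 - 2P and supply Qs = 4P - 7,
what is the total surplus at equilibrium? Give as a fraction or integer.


Find equilibrium: 60 - 2P = 4P - 7
60 + 7 = 6P
P* = 67/6 = 67/6
Q* = 4*67/6 - 7 = 113/3
Inverse demand: P = 30 - Q/2, so P_max = 30
Inverse supply: P = 7/4 + Q/4, so P_min = 7/4
CS = (1/2) * 113/3 * (30 - 67/6) = 12769/36
PS = (1/2) * 113/3 * (67/6 - 7/4) = 12769/72
TS = CS + PS = 12769/36 + 12769/72 = 12769/24

12769/24


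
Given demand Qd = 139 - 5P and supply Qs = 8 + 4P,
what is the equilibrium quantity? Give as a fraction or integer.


First find equilibrium price:
139 - 5P = 8 + 4P
P* = 131/9 = 131/9
Then substitute into demand:
Q* = 139 - 5 * 131/9 = 596/9

596/9


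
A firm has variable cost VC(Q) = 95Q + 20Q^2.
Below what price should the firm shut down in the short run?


AVC(Q) = VC(Q)/Q = 95 + 20Q
AVC is increasing in Q, so minimum AVC is at Q -> 0+.
Min AVC = 95
The firm should shut down if P < 95.

95


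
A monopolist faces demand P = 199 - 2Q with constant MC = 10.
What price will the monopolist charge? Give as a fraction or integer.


MR = 199 - 4Q
Set MR = MC: 199 - 4Q = 10
Q* = 189/4
Substitute into demand:
P* = 199 - 2*189/4 = 209/2

209/2


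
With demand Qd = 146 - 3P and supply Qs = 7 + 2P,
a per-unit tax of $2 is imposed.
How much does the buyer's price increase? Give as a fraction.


With a per-unit tax, the buyer's price increase depends on relative slopes.
Supply slope: d = 2, Demand slope: b = 3
Buyer's price increase = d * tax / (b + d)
= 2 * 2 / (3 + 2)
= 4 / 5 = 4/5

4/5


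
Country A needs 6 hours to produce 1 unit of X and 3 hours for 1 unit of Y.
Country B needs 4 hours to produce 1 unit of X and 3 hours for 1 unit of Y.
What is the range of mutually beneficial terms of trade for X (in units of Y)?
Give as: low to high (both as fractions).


Opportunity cost of X for Country A = hours_X / hours_Y = 6/3 = 2 units of Y
Opportunity cost of X for Country B = hours_X / hours_Y = 4/3 = 4/3 units of Y
Terms of trade must be between the two opportunity costs.
Range: 4/3 to 2

4/3 to 2


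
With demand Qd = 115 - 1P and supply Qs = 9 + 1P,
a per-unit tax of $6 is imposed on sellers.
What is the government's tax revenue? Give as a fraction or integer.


With tax on sellers, new supply: Qs' = 9 + 1(P - 6)
= 3 + 1P
New equilibrium quantity:
Q_new = 59
Tax revenue = tax * Q_new = 6 * 59 = 354

354


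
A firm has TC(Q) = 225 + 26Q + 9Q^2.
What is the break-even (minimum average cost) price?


AC(Q) = 225/Q + 26 + 9Q
To minimize: dAC/dQ = -225/Q^2 + 9 = 0
Q^2 = 225/9 = 25
Q* = 5
Min AC = 225/5 + 26 + 9*5
Min AC = 45 + 26 + 45 = 116

116


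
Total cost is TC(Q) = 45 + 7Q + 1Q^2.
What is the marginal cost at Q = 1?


MC = dTC/dQ = 7 + 2*1*Q
At Q = 1:
MC = 7 + 2*1
MC = 7 + 2 = 9

9


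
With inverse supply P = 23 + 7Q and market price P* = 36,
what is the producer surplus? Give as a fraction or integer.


Minimum supply price (at Q=0): P_min = 23
Quantity supplied at P* = 36:
Q* = (36 - 23)/7 = 13/7
PS = (1/2) * Q* * (P* - P_min)
PS = (1/2) * 13/7 * (36 - 23)
PS = (1/2) * 13/7 * 13 = 169/14

169/14


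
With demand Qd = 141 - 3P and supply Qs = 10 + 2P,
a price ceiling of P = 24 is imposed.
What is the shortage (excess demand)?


At P = 24:
Qd = 141 - 3*24 = 69
Qs = 10 + 2*24 = 58
Shortage = Qd - Qs = 69 - 58 = 11

11


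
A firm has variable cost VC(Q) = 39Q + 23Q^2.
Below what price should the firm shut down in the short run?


AVC(Q) = VC(Q)/Q = 39 + 23Q
AVC is increasing in Q, so minimum AVC is at Q -> 0+.
Min AVC = 39
The firm should shut down if P < 39.

39


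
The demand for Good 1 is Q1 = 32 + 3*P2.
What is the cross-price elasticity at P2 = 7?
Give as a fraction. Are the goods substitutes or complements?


dQ1/dP2 = 3
At P2 = 7: Q1 = 32 + 3*7 = 53
Exy = (dQ1/dP2)(P2/Q1) = 3 * 7 / 53 = 21/53
Since Exy > 0, the goods are substitutes.

21/53 (substitutes)


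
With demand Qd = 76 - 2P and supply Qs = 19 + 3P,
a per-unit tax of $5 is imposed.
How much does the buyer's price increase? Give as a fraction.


With a per-unit tax, the buyer's price increase depends on relative slopes.
Supply slope: d = 3, Demand slope: b = 2
Buyer's price increase = d * tax / (b + d)
= 3 * 5 / (2 + 3)
= 15 / 5 = 3

3


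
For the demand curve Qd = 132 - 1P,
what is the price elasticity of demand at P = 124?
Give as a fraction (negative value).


dQ/dP = -1
At P = 124: Q = 132 - 1*124 = 8
E = (dQ/dP)(P/Q) = (-1)(124/8) = -31/2

-31/2


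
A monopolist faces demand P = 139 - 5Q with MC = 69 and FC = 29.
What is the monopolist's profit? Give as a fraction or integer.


MR = MC: 139 - 10Q = 69
Q* = 7
P* = 139 - 5*7 = 104
Profit = (P* - MC)*Q* - FC
= (104 - 69)*7 - 29
= 35*7 - 29
= 245 - 29 = 216

216


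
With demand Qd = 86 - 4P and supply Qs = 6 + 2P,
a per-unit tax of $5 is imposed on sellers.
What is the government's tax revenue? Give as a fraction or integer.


With tax on sellers, new supply: Qs' = 6 + 2(P - 5)
= 2P - 4
New equilibrium quantity:
Q_new = 26
Tax revenue = tax * Q_new = 5 * 26 = 130

130


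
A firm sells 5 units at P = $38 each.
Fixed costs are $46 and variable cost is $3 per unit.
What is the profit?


Total Revenue = P * Q = 38 * 5 = $190
Total Cost = FC + VC*Q = 46 + 3*5 = $61
Profit = TR - TC = 190 - 61 = $129

$129


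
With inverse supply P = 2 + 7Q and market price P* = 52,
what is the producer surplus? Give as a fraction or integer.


Minimum supply price (at Q=0): P_min = 2
Quantity supplied at P* = 52:
Q* = (52 - 2)/7 = 50/7
PS = (1/2) * Q* * (P* - P_min)
PS = (1/2) * 50/7 * (52 - 2)
PS = (1/2) * 50/7 * 50 = 1250/7

1250/7


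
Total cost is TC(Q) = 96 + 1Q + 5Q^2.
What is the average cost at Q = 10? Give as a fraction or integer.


TC(10) = 96 + 1*10 + 5*10^2
TC(10) = 96 + 10 + 500 = 606
AC = TC/Q = 606/10 = 303/5

303/5


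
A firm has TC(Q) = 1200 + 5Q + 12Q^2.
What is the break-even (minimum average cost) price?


AC(Q) = 1200/Q + 5 + 12Q
To minimize: dAC/dQ = -1200/Q^2 + 12 = 0
Q^2 = 1200/12 = 100
Q* = 10
Min AC = 1200/10 + 5 + 12*10
Min AC = 120 + 5 + 120 = 245

245


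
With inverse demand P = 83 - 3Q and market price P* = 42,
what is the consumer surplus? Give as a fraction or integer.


Maximum willingness to pay (at Q=0): P_max = 83
Quantity demanded at P* = 42:
Q* = (83 - 42)/3 = 41/3
CS = (1/2) * Q* * (P_max - P*)
CS = (1/2) * 41/3 * (83 - 42)
CS = (1/2) * 41/3 * 41 = 1681/6

1681/6


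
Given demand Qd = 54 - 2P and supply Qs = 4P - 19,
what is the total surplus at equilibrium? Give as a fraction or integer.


Find equilibrium: 54 - 2P = 4P - 19
54 + 19 = 6P
P* = 73/6 = 73/6
Q* = 4*73/6 - 19 = 89/3
Inverse demand: P = 27 - Q/2, so P_max = 27
Inverse supply: P = 19/4 + Q/4, so P_min = 19/4
CS = (1/2) * 89/3 * (27 - 73/6) = 7921/36
PS = (1/2) * 89/3 * (73/6 - 19/4) = 7921/72
TS = CS + PS = 7921/36 + 7921/72 = 7921/24

7921/24


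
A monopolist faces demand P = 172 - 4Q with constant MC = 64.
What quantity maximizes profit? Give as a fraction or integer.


TR = P*Q = (172 - 4Q)Q = 172Q - 4Q^2
MR = dTR/dQ = 172 - 8Q
Set MR = MC:
172 - 8Q = 64
108 = 8Q
Q* = 108/8 = 27/2

27/2


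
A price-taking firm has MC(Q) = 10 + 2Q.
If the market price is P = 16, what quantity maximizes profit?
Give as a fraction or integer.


In perfect competition, profit is maximized where P = MC.
16 = 10 + 2Q
6 = 2Q
Q* = 6/2 = 3

3


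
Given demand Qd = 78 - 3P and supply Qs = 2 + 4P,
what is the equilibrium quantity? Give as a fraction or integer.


First find equilibrium price:
78 - 3P = 2 + 4P
P* = 76/7 = 76/7
Then substitute into demand:
Q* = 78 - 3 * 76/7 = 318/7

318/7


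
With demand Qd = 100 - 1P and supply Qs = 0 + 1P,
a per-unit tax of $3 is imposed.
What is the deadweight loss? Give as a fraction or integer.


Pre-tax equilibrium quantity: Q* = 50
Post-tax equilibrium quantity: Q_tax = 97/2
Reduction in quantity: Q* - Q_tax = 3/2
DWL = (1/2) * tax * (Q* - Q_tax)
DWL = (1/2) * 3 * 3/2 = 9/4

9/4


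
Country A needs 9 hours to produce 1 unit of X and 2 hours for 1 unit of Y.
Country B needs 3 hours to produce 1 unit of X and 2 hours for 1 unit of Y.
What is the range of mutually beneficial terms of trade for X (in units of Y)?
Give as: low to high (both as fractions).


Opportunity cost of X for Country A = hours_X / hours_Y = 9/2 = 9/2 units of Y
Opportunity cost of X for Country B = hours_X / hours_Y = 3/2 = 3/2 units of Y
Terms of trade must be between the two opportunity costs.
Range: 3/2 to 9/2

3/2 to 9/2


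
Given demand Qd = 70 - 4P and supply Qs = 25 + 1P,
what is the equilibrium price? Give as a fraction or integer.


At equilibrium, Qd = Qs.
70 - 4P = 25 + 1P
70 - 25 = 4P + 1P
45 = 5P
P* = 45/5 = 9

9


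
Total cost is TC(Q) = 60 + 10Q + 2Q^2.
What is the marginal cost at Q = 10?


MC = dTC/dQ = 10 + 2*2*Q
At Q = 10:
MC = 10 + 4*10
MC = 10 + 40 = 50

50


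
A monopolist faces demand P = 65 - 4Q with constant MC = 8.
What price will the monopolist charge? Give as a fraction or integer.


MR = 65 - 8Q
Set MR = MC: 65 - 8Q = 8
Q* = 57/8
Substitute into demand:
P* = 65 - 4*57/8 = 73/2

73/2


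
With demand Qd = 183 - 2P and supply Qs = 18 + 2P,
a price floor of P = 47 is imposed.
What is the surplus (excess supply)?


At P = 47:
Qd = 183 - 2*47 = 89
Qs = 18 + 2*47 = 112
Surplus = Qs - Qd = 112 - 89 = 23

23


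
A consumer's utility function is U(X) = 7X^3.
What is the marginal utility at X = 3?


MU = dU/dX = 7*3*X^(3-1)
MU = 21*X^2
At X = 3:
MU = 21 * 3^2
MU = 21 * 9 = 189

189


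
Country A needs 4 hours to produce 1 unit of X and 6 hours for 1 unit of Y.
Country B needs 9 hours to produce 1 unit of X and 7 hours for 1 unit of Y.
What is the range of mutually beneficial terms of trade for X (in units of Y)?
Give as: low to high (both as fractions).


Opportunity cost of X for Country A = hours_X / hours_Y = 4/6 = 2/3 units of Y
Opportunity cost of X for Country B = hours_X / hours_Y = 9/7 = 9/7 units of Y
Terms of trade must be between the two opportunity costs.
Range: 2/3 to 9/7

2/3 to 9/7


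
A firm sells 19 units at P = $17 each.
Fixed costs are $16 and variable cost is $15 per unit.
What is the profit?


Total Revenue = P * Q = 17 * 19 = $323
Total Cost = FC + VC*Q = 16 + 15*19 = $301
Profit = TR - TC = 323 - 301 = $22

$22


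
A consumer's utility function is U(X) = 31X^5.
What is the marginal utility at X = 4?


MU = dU/dX = 31*5*X^(5-1)
MU = 155*X^4
At X = 4:
MU = 155 * 4^4
MU = 155 * 256 = 39680

39680


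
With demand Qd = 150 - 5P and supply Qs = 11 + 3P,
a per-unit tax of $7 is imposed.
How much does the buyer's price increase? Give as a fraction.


With a per-unit tax, the buyer's price increase depends on relative slopes.
Supply slope: d = 3, Demand slope: b = 5
Buyer's price increase = d * tax / (b + d)
= 3 * 7 / (5 + 3)
= 21 / 8 = 21/8

21/8


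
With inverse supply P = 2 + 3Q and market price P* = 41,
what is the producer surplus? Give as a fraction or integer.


Minimum supply price (at Q=0): P_min = 2
Quantity supplied at P* = 41:
Q* = (41 - 2)/3 = 13
PS = (1/2) * Q* * (P* - P_min)
PS = (1/2) * 13 * (41 - 2)
PS = (1/2) * 13 * 39 = 507/2

507/2


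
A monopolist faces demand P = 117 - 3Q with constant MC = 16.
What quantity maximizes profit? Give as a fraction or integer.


TR = P*Q = (117 - 3Q)Q = 117Q - 3Q^2
MR = dTR/dQ = 117 - 6Q
Set MR = MC:
117 - 6Q = 16
101 = 6Q
Q* = 101/6 = 101/6

101/6


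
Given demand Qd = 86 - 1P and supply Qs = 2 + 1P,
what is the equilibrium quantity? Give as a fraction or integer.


First find equilibrium price:
86 - 1P = 2 + 1P
P* = 84/2 = 42
Then substitute into demand:
Q* = 86 - 1 * 42 = 44

44


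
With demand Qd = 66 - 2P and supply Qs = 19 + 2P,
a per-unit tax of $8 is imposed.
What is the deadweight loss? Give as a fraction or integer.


Pre-tax equilibrium quantity: Q* = 85/2
Post-tax equilibrium quantity: Q_tax = 69/2
Reduction in quantity: Q* - Q_tax = 8
DWL = (1/2) * tax * (Q* - Q_tax)
DWL = (1/2) * 8 * 8 = 32

32


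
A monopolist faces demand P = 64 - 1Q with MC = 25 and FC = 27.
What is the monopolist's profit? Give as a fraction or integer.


MR = MC: 64 - 2Q = 25
Q* = 39/2
P* = 64 - 1*39/2 = 89/2
Profit = (P* - MC)*Q* - FC
= (89/2 - 25)*39/2 - 27
= 39/2*39/2 - 27
= 1521/4 - 27 = 1413/4

1413/4


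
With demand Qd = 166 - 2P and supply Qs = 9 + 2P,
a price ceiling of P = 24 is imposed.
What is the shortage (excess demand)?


At P = 24:
Qd = 166 - 2*24 = 118
Qs = 9 + 2*24 = 57
Shortage = Qd - Qs = 118 - 57 = 61

61


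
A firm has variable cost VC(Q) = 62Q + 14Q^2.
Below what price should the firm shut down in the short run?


AVC(Q) = VC(Q)/Q = 62 + 14Q
AVC is increasing in Q, so minimum AVC is at Q -> 0+.
Min AVC = 62
The firm should shut down if P < 62.

62


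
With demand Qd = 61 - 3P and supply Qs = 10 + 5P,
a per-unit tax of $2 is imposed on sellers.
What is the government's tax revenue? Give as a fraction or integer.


With tax on sellers, new supply: Qs' = 10 + 5(P - 2)
= 0 + 5P
New equilibrium quantity:
Q_new = 305/8
Tax revenue = tax * Q_new = 2 * 305/8 = 305/4

305/4


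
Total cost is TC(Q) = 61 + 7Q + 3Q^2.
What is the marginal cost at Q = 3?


MC = dTC/dQ = 7 + 2*3*Q
At Q = 3:
MC = 7 + 6*3
MC = 7 + 18 = 25

25


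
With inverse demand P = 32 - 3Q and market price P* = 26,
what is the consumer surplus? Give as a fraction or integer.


Maximum willingness to pay (at Q=0): P_max = 32
Quantity demanded at P* = 26:
Q* = (32 - 26)/3 = 2
CS = (1/2) * Q* * (P_max - P*)
CS = (1/2) * 2 * (32 - 26)
CS = (1/2) * 2 * 6 = 6

6


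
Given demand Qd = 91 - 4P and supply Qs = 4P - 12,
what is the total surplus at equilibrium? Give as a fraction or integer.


Find equilibrium: 91 - 4P = 4P - 12
91 + 12 = 8P
P* = 103/8 = 103/8
Q* = 4*103/8 - 12 = 79/2
Inverse demand: P = 91/4 - Q/4, so P_max = 91/4
Inverse supply: P = 3 + Q/4, so P_min = 3
CS = (1/2) * 79/2 * (91/4 - 103/8) = 6241/32
PS = (1/2) * 79/2 * (103/8 - 3) = 6241/32
TS = CS + PS = 6241/32 + 6241/32 = 6241/16

6241/16


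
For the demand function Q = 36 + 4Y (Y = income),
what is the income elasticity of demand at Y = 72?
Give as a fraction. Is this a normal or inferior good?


dQ/dY = 4
At Y = 72: Q = 36 + 4*72 = 324
Ey = (dQ/dY)(Y/Q) = 4 * 72 / 324 = 8/9
Since Ey > 0, this is a normal good.

8/9 (normal good)


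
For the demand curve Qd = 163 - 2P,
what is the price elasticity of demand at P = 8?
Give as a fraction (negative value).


dQ/dP = -2
At P = 8: Q = 163 - 2*8 = 147
E = (dQ/dP)(P/Q) = (-2)(8/147) = -16/147

-16/147


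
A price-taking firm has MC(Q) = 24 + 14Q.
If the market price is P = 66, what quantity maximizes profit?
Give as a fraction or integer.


In perfect competition, profit is maximized where P = MC.
66 = 24 + 14Q
42 = 14Q
Q* = 42/14 = 3

3


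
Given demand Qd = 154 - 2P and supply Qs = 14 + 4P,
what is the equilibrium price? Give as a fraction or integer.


At equilibrium, Qd = Qs.
154 - 2P = 14 + 4P
154 - 14 = 2P + 4P
140 = 6P
P* = 140/6 = 70/3

70/3


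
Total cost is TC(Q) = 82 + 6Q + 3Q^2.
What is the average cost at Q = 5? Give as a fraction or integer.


TC(5) = 82 + 6*5 + 3*5^2
TC(5) = 82 + 30 + 75 = 187
AC = TC/Q = 187/5 = 187/5

187/5


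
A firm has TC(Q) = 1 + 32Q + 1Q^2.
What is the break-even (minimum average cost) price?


AC(Q) = 1/Q + 32 + 1Q
To minimize: dAC/dQ = -1/Q^2 + 1 = 0
Q^2 = 1/1 = 1
Q* = 1
Min AC = 1/1 + 32 + 1*1
Min AC = 1 + 32 + 1 = 34

34


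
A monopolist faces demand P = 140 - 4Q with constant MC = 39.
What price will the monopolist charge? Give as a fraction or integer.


MR = 140 - 8Q
Set MR = MC: 140 - 8Q = 39
Q* = 101/8
Substitute into demand:
P* = 140 - 4*101/8 = 179/2

179/2


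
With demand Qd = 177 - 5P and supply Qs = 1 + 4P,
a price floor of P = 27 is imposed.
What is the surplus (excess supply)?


At P = 27:
Qd = 177 - 5*27 = 42
Qs = 1 + 4*27 = 109
Surplus = Qs - Qd = 109 - 42 = 67

67


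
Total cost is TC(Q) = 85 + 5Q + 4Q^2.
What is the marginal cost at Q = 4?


MC = dTC/dQ = 5 + 2*4*Q
At Q = 4:
MC = 5 + 8*4
MC = 5 + 32 = 37

37


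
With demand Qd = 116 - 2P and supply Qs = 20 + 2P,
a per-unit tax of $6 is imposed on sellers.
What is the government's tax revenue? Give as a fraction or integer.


With tax on sellers, new supply: Qs' = 20 + 2(P - 6)
= 8 + 2P
New equilibrium quantity:
Q_new = 62
Tax revenue = tax * Q_new = 6 * 62 = 372

372


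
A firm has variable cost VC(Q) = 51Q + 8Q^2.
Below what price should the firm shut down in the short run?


AVC(Q) = VC(Q)/Q = 51 + 8Q
AVC is increasing in Q, so minimum AVC is at Q -> 0+.
Min AVC = 51
The firm should shut down if P < 51.

51


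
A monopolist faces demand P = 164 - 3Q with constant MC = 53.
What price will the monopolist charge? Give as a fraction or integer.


MR = 164 - 6Q
Set MR = MC: 164 - 6Q = 53
Q* = 37/2
Substitute into demand:
P* = 164 - 3*37/2 = 217/2

217/2


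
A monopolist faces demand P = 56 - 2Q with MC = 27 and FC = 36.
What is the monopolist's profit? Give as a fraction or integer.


MR = MC: 56 - 4Q = 27
Q* = 29/4
P* = 56 - 2*29/4 = 83/2
Profit = (P* - MC)*Q* - FC
= (83/2 - 27)*29/4 - 36
= 29/2*29/4 - 36
= 841/8 - 36 = 553/8

553/8


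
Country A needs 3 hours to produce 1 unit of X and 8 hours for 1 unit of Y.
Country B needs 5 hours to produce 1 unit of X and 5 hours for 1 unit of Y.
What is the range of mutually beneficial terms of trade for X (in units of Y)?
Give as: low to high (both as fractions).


Opportunity cost of X for Country A = hours_X / hours_Y = 3/8 = 3/8 units of Y
Opportunity cost of X for Country B = hours_X / hours_Y = 5/5 = 1 units of Y
Terms of trade must be between the two opportunity costs.
Range: 3/8 to 1

3/8 to 1


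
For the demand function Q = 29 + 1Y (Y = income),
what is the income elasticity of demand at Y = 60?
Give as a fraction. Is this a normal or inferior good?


dQ/dY = 1
At Y = 60: Q = 29 + 1*60 = 89
Ey = (dQ/dY)(Y/Q) = 1 * 60 / 89 = 60/89
Since Ey > 0, this is a normal good.

60/89 (normal good)


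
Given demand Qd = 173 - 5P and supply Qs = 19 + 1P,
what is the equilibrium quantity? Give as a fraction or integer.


First find equilibrium price:
173 - 5P = 19 + 1P
P* = 154/6 = 77/3
Then substitute into demand:
Q* = 173 - 5 * 77/3 = 134/3

134/3


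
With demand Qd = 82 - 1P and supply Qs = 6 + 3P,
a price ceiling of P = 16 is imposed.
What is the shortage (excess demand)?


At P = 16:
Qd = 82 - 1*16 = 66
Qs = 6 + 3*16 = 54
Shortage = Qd - Qs = 66 - 54 = 12

12


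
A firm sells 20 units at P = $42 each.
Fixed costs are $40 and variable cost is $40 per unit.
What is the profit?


Total Revenue = P * Q = 42 * 20 = $840
Total Cost = FC + VC*Q = 40 + 40*20 = $840
Profit = TR - TC = 840 - 840 = $0

$0


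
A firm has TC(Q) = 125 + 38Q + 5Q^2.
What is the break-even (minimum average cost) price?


AC(Q) = 125/Q + 38 + 5Q
To minimize: dAC/dQ = -125/Q^2 + 5 = 0
Q^2 = 125/5 = 25
Q* = 5
Min AC = 125/5 + 38 + 5*5
Min AC = 25 + 38 + 25 = 88

88


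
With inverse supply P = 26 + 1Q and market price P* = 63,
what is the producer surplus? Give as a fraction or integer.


Minimum supply price (at Q=0): P_min = 26
Quantity supplied at P* = 63:
Q* = (63 - 26)/1 = 37
PS = (1/2) * Q* * (P* - P_min)
PS = (1/2) * 37 * (63 - 26)
PS = (1/2) * 37 * 37 = 1369/2

1369/2


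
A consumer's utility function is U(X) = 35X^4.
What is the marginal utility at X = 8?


MU = dU/dX = 35*4*X^(4-1)
MU = 140*X^3
At X = 8:
MU = 140 * 8^3
MU = 140 * 512 = 71680

71680


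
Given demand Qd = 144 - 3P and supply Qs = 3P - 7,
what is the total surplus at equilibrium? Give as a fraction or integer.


Find equilibrium: 144 - 3P = 3P - 7
144 + 7 = 6P
P* = 151/6 = 151/6
Q* = 3*151/6 - 7 = 137/2
Inverse demand: P = 48 - Q/3, so P_max = 48
Inverse supply: P = 7/3 + Q/3, so P_min = 7/3
CS = (1/2) * 137/2 * (48 - 151/6) = 18769/24
PS = (1/2) * 137/2 * (151/6 - 7/3) = 18769/24
TS = CS + PS = 18769/24 + 18769/24 = 18769/12

18769/12


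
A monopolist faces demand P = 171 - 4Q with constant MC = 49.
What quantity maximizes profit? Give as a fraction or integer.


TR = P*Q = (171 - 4Q)Q = 171Q - 4Q^2
MR = dTR/dQ = 171 - 8Q
Set MR = MC:
171 - 8Q = 49
122 = 8Q
Q* = 122/8 = 61/4

61/4


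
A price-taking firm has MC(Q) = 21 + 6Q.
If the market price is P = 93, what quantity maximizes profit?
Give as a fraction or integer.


In perfect competition, profit is maximized where P = MC.
93 = 21 + 6Q
72 = 6Q
Q* = 72/6 = 12

12


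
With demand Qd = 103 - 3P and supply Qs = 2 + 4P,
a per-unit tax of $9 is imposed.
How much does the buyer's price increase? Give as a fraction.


With a per-unit tax, the buyer's price increase depends on relative slopes.
Supply slope: d = 4, Demand slope: b = 3
Buyer's price increase = d * tax / (b + d)
= 4 * 9 / (3 + 4)
= 36 / 7 = 36/7

36/7


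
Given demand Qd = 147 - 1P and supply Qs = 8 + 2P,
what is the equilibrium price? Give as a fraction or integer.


At equilibrium, Qd = Qs.
147 - 1P = 8 + 2P
147 - 8 = 1P + 2P
139 = 3P
P* = 139/3 = 139/3

139/3


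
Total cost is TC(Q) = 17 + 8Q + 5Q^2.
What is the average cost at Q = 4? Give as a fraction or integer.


TC(4) = 17 + 8*4 + 5*4^2
TC(4) = 17 + 32 + 80 = 129
AC = TC/Q = 129/4 = 129/4

129/4


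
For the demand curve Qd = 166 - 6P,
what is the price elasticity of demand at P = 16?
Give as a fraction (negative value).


dQ/dP = -6
At P = 16: Q = 166 - 6*16 = 70
E = (dQ/dP)(P/Q) = (-6)(16/70) = -48/35

-48/35


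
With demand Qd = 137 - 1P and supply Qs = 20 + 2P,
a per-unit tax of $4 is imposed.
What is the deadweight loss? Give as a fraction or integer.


Pre-tax equilibrium quantity: Q* = 98
Post-tax equilibrium quantity: Q_tax = 286/3
Reduction in quantity: Q* - Q_tax = 8/3
DWL = (1/2) * tax * (Q* - Q_tax)
DWL = (1/2) * 4 * 8/3 = 16/3

16/3


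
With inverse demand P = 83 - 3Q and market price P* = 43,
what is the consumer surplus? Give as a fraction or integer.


Maximum willingness to pay (at Q=0): P_max = 83
Quantity demanded at P* = 43:
Q* = (83 - 43)/3 = 40/3
CS = (1/2) * Q* * (P_max - P*)
CS = (1/2) * 40/3 * (83 - 43)
CS = (1/2) * 40/3 * 40 = 800/3

800/3


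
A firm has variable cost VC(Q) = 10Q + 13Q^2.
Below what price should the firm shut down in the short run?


AVC(Q) = VC(Q)/Q = 10 + 13Q
AVC is increasing in Q, so minimum AVC is at Q -> 0+.
Min AVC = 10
The firm should shut down if P < 10.

10


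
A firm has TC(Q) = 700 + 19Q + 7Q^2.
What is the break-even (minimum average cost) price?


AC(Q) = 700/Q + 19 + 7Q
To minimize: dAC/dQ = -700/Q^2 + 7 = 0
Q^2 = 700/7 = 100
Q* = 10
Min AC = 700/10 + 19 + 7*10
Min AC = 70 + 19 + 70 = 159

159


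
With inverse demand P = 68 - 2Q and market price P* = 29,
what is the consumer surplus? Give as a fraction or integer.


Maximum willingness to pay (at Q=0): P_max = 68
Quantity demanded at P* = 29:
Q* = (68 - 29)/2 = 39/2
CS = (1/2) * Q* * (P_max - P*)
CS = (1/2) * 39/2 * (68 - 29)
CS = (1/2) * 39/2 * 39 = 1521/4

1521/4


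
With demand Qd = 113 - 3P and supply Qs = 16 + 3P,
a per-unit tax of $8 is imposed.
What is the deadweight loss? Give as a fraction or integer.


Pre-tax equilibrium quantity: Q* = 129/2
Post-tax equilibrium quantity: Q_tax = 105/2
Reduction in quantity: Q* - Q_tax = 12
DWL = (1/2) * tax * (Q* - Q_tax)
DWL = (1/2) * 8 * 12 = 48

48


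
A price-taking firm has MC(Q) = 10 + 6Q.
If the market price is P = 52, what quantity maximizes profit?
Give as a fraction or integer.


In perfect competition, profit is maximized where P = MC.
52 = 10 + 6Q
42 = 6Q
Q* = 42/6 = 7

7


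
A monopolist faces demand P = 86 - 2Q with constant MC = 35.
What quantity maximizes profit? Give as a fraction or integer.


TR = P*Q = (86 - 2Q)Q = 86Q - 2Q^2
MR = dTR/dQ = 86 - 4Q
Set MR = MC:
86 - 4Q = 35
51 = 4Q
Q* = 51/4 = 51/4

51/4


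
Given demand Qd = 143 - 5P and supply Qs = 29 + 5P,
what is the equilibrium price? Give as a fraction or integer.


At equilibrium, Qd = Qs.
143 - 5P = 29 + 5P
143 - 29 = 5P + 5P
114 = 10P
P* = 114/10 = 57/5

57/5


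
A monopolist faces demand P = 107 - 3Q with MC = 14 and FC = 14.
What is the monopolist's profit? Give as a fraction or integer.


MR = MC: 107 - 6Q = 14
Q* = 31/2
P* = 107 - 3*31/2 = 121/2
Profit = (P* - MC)*Q* - FC
= (121/2 - 14)*31/2 - 14
= 93/2*31/2 - 14
= 2883/4 - 14 = 2827/4

2827/4


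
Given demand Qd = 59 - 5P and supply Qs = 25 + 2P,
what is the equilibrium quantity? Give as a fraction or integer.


First find equilibrium price:
59 - 5P = 25 + 2P
P* = 34/7 = 34/7
Then substitute into demand:
Q* = 59 - 5 * 34/7 = 243/7

243/7


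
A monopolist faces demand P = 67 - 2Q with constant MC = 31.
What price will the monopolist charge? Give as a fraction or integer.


MR = 67 - 4Q
Set MR = MC: 67 - 4Q = 31
Q* = 9
Substitute into demand:
P* = 67 - 2*9 = 49

49


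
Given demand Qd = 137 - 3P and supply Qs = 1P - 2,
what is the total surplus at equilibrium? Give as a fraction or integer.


Find equilibrium: 137 - 3P = 1P - 2
137 + 2 = 4P
P* = 139/4 = 139/4
Q* = 1*139/4 - 2 = 131/4
Inverse demand: P = 137/3 - Q/3, so P_max = 137/3
Inverse supply: P = 2 + Q/1, so P_min = 2
CS = (1/2) * 131/4 * (137/3 - 139/4) = 17161/96
PS = (1/2) * 131/4 * (139/4 - 2) = 17161/32
TS = CS + PS = 17161/96 + 17161/32 = 17161/24

17161/24


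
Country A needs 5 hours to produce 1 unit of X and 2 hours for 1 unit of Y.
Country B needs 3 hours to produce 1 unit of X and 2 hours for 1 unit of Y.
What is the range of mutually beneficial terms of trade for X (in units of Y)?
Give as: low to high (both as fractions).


Opportunity cost of X for Country A = hours_X / hours_Y = 5/2 = 5/2 units of Y
Opportunity cost of X for Country B = hours_X / hours_Y = 3/2 = 3/2 units of Y
Terms of trade must be between the two opportunity costs.
Range: 3/2 to 5/2

3/2 to 5/2


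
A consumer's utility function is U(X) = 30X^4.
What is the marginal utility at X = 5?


MU = dU/dX = 30*4*X^(4-1)
MU = 120*X^3
At X = 5:
MU = 120 * 5^3
MU = 120 * 125 = 15000

15000


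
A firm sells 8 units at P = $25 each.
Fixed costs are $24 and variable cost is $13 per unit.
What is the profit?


Total Revenue = P * Q = 25 * 8 = $200
Total Cost = FC + VC*Q = 24 + 13*8 = $128
Profit = TR - TC = 200 - 128 = $72

$72


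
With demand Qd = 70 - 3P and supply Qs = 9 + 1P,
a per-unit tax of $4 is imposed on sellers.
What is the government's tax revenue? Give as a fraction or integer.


With tax on sellers, new supply: Qs' = 9 + 1(P - 4)
= 5 + 1P
New equilibrium quantity:
Q_new = 85/4
Tax revenue = tax * Q_new = 4 * 85/4 = 85

85


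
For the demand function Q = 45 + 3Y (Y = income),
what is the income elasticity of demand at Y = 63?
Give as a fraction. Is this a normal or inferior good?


dQ/dY = 3
At Y = 63: Q = 45 + 3*63 = 234
Ey = (dQ/dY)(Y/Q) = 3 * 63 / 234 = 21/26
Since Ey > 0, this is a normal good.

21/26 (normal good)


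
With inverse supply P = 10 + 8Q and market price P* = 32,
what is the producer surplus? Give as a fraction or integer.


Minimum supply price (at Q=0): P_min = 10
Quantity supplied at P* = 32:
Q* = (32 - 10)/8 = 11/4
PS = (1/2) * Q* * (P* - P_min)
PS = (1/2) * 11/4 * (32 - 10)
PS = (1/2) * 11/4 * 22 = 121/4

121/4


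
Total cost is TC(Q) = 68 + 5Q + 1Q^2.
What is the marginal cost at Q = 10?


MC = dTC/dQ = 5 + 2*1*Q
At Q = 10:
MC = 5 + 2*10
MC = 5 + 20 = 25

25


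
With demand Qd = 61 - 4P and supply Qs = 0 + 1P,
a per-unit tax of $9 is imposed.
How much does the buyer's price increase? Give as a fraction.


With a per-unit tax, the buyer's price increase depends on relative slopes.
Supply slope: d = 1, Demand slope: b = 4
Buyer's price increase = d * tax / (b + d)
= 1 * 9 / (4 + 1)
= 9 / 5 = 9/5

9/5


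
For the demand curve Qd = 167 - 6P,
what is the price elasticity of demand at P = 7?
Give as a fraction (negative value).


dQ/dP = -6
At P = 7: Q = 167 - 6*7 = 125
E = (dQ/dP)(P/Q) = (-6)(7/125) = -42/125

-42/125


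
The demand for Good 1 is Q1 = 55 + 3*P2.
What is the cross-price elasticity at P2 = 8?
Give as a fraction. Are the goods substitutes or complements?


dQ1/dP2 = 3
At P2 = 8: Q1 = 55 + 3*8 = 79
Exy = (dQ1/dP2)(P2/Q1) = 3 * 8 / 79 = 24/79
Since Exy > 0, the goods are substitutes.

24/79 (substitutes)


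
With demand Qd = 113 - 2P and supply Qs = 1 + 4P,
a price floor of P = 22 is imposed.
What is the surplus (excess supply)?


At P = 22:
Qd = 113 - 2*22 = 69
Qs = 1 + 4*22 = 89
Surplus = Qs - Qd = 89 - 69 = 20

20


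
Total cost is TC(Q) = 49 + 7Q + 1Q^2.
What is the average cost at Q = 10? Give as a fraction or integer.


TC(10) = 49 + 7*10 + 1*10^2
TC(10) = 49 + 70 + 100 = 219
AC = TC/Q = 219/10 = 219/10

219/10


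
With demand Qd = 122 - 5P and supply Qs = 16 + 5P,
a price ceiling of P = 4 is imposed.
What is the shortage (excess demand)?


At P = 4:
Qd = 122 - 5*4 = 102
Qs = 16 + 5*4 = 36
Shortage = Qd - Qs = 102 - 36 = 66

66


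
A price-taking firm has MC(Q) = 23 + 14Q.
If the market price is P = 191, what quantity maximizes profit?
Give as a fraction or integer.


In perfect competition, profit is maximized where P = MC.
191 = 23 + 14Q
168 = 14Q
Q* = 168/14 = 12

12


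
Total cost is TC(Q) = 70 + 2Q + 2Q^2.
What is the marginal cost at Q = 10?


MC = dTC/dQ = 2 + 2*2*Q
At Q = 10:
MC = 2 + 4*10
MC = 2 + 40 = 42

42


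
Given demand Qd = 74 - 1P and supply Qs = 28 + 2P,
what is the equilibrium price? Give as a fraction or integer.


At equilibrium, Qd = Qs.
74 - 1P = 28 + 2P
74 - 28 = 1P + 2P
46 = 3P
P* = 46/3 = 46/3

46/3


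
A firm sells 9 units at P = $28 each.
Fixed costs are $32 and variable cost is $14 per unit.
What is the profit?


Total Revenue = P * Q = 28 * 9 = $252
Total Cost = FC + VC*Q = 32 + 14*9 = $158
Profit = TR - TC = 252 - 158 = $94

$94


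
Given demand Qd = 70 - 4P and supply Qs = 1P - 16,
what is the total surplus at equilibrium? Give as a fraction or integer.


Find equilibrium: 70 - 4P = 1P - 16
70 + 16 = 5P
P* = 86/5 = 86/5
Q* = 1*86/5 - 16 = 6/5
Inverse demand: P = 35/2 - Q/4, so P_max = 35/2
Inverse supply: P = 16 + Q/1, so P_min = 16
CS = (1/2) * 6/5 * (35/2 - 86/5) = 9/50
PS = (1/2) * 6/5 * (86/5 - 16) = 18/25
TS = CS + PS = 9/50 + 18/25 = 9/10

9/10


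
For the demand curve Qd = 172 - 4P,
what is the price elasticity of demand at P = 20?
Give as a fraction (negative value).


dQ/dP = -4
At P = 20: Q = 172 - 4*20 = 92
E = (dQ/dP)(P/Q) = (-4)(20/92) = -20/23

-20/23


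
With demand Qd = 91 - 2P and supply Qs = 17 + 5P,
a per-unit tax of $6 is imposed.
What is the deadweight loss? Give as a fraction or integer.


Pre-tax equilibrium quantity: Q* = 489/7
Post-tax equilibrium quantity: Q_tax = 429/7
Reduction in quantity: Q* - Q_tax = 60/7
DWL = (1/2) * tax * (Q* - Q_tax)
DWL = (1/2) * 6 * 60/7 = 180/7

180/7


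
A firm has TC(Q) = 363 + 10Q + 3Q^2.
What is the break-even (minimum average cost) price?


AC(Q) = 363/Q + 10 + 3Q
To minimize: dAC/dQ = -363/Q^2 + 3 = 0
Q^2 = 363/3 = 121
Q* = 11
Min AC = 363/11 + 10 + 3*11
Min AC = 33 + 10 + 33 = 76

76


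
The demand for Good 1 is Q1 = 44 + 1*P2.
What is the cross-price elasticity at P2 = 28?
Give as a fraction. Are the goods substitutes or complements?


dQ1/dP2 = 1
At P2 = 28: Q1 = 44 + 1*28 = 72
Exy = (dQ1/dP2)(P2/Q1) = 1 * 28 / 72 = 7/18
Since Exy > 0, the goods are substitutes.

7/18 (substitutes)


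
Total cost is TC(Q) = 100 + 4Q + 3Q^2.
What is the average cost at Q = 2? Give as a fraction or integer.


TC(2) = 100 + 4*2 + 3*2^2
TC(2) = 100 + 8 + 12 = 120
AC = TC/Q = 120/2 = 60

60


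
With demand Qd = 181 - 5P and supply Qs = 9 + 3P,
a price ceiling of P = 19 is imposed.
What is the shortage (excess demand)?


At P = 19:
Qd = 181 - 5*19 = 86
Qs = 9 + 3*19 = 66
Shortage = Qd - Qs = 86 - 66 = 20

20


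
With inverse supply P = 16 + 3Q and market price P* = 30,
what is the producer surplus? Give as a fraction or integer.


Minimum supply price (at Q=0): P_min = 16
Quantity supplied at P* = 30:
Q* = (30 - 16)/3 = 14/3
PS = (1/2) * Q* * (P* - P_min)
PS = (1/2) * 14/3 * (30 - 16)
PS = (1/2) * 14/3 * 14 = 98/3

98/3
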